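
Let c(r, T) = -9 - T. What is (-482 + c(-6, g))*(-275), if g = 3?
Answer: 135850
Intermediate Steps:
(-482 + c(-6, g))*(-275) = (-482 + (-9 - 1*3))*(-275) = (-482 + (-9 - 3))*(-275) = (-482 - 12)*(-275) = -494*(-275) = 135850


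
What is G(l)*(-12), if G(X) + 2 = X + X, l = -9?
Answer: 240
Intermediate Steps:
G(X) = -2 + 2*X (G(X) = -2 + (X + X) = -2 + 2*X)
G(l)*(-12) = (-2 + 2*(-9))*(-12) = (-2 - 18)*(-12) = -20*(-12) = 240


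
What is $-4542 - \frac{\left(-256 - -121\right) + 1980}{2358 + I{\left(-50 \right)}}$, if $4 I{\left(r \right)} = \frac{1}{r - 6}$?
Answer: $- \frac{2399456802}{528191} \approx -4542.8$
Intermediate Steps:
$I{\left(r \right)} = \frac{1}{4 \left(-6 + r\right)}$ ($I{\left(r \right)} = \frac{1}{4 \left(r - 6\right)} = \frac{1}{4 \left(-6 + r\right)}$)
$-4542 - \frac{\left(-256 - -121\right) + 1980}{2358 + I{\left(-50 \right)}} = -4542 - \frac{\left(-256 - -121\right) + 1980}{2358 + \frac{1}{4 \left(-6 - 50\right)}} = -4542 - \frac{\left(-256 + 121\right) + 1980}{2358 + \frac{1}{4 \left(-56\right)}} = -4542 - \frac{-135 + 1980}{2358 + \frac{1}{4} \left(- \frac{1}{56}\right)} = -4542 - \frac{1845}{2358 - \frac{1}{224}} = -4542 - \frac{1845}{\frac{528191}{224}} = -4542 - 1845 \cdot \frac{224}{528191} = -4542 - \frac{413280}{528191} = - \frac{2399456802}{528191}$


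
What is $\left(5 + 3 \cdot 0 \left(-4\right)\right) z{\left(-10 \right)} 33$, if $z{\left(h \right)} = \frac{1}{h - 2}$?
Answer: $- \frac{55}{4} \approx -13.75$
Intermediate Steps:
$z{\left(h \right)} = \frac{1}{-2 + h}$
$\left(5 + 3 \cdot 0 \left(-4\right)\right) z{\left(-10 \right)} 33 = \frac{5 + 3 \cdot 0 \left(-4\right)}{-2 - 10} \cdot 33 = \frac{5 + 3 \cdot 0}{-12} \cdot 33 = \left(5 + 0\right) \left(- \frac{1}{12}\right) 33 = 5 \left(- \frac{1}{12}\right) 33 = \left(- \frac{5}{12}\right) 33 = - \frac{55}{4}$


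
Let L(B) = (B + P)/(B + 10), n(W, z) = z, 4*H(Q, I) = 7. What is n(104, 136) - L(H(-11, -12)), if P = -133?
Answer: 6917/47 ≈ 147.17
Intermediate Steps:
H(Q, I) = 7/4 (H(Q, I) = (¼)*7 = 7/4)
L(B) = (-133 + B)/(10 + B) (L(B) = (B - 133)/(B + 10) = (-133 + B)/(10 + B))
n(104, 136) - L(H(-11, -12)) = 136 - (-133 + 7/4)/(10 + 7/4) = 136 - (-525)/(47/4*4) = 136 - 4*(-525)/(47*4) = 136 - 1*(-525/47) = 136 + 525/47 = 6917/47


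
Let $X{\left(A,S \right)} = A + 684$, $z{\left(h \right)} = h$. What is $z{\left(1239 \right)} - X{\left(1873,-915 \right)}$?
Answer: $-1318$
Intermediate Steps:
$X{\left(A,S \right)} = 684 + A$
$z{\left(1239 \right)} - X{\left(1873,-915 \right)} = 1239 - \left(684 + 1873\right) = 1239 - 2557 = -1318$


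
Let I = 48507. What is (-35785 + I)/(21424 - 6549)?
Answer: 12722/14875 ≈ 0.85526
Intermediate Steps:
(-35785 + I)/(21424 - 6549) = (-35785 + 48507)/(21424 - 6549) = 12722/14875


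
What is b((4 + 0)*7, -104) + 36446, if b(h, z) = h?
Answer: 36474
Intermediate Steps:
b((4 + 0)*7, -104) + 36446 = (4 + 0)*7 + 36446 = 4*7 + 36446 = 28 + 36446 = 36474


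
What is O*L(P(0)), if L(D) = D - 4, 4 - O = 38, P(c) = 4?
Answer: 0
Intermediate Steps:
O = -34 (O = 4 - 1*38 = 4 - 38 = -34)
L(D) = -4 + D
O*L(P(0)) = -34*(-4 + 4) = -34*0 = 0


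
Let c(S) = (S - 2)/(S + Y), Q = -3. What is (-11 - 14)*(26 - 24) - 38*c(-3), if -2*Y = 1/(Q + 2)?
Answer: -126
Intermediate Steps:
Y = ½ (Y = -1/(2*(-3 + 2)) = -½/(-1) = -½*(-1) = ½ ≈ 0.50000)
c(S) = (-2 + S)/(½ + S) (c(S) = (S - 2)/(S + ½) = (-2 + S)/(½ + S))
(-11 - 14)*(26 - 24) - 38*c(-3) = (-11 - 14)*(26 - 24) - 76*(-2 - 3)/(1 + 2*(-3)) = -25*2 - 76*(-5)/(1 - 6) = -50 - 76*(-5)/(-5) = -50 - 76*(-1)*(-5)/5 = -50 - 38*2 = -50 - 76 = -126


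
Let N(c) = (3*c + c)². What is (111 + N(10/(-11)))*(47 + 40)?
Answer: 1307697/121 ≈ 10807.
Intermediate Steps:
N(c) = 16*c² (N(c) = (4*c)² = 16*c²)
(111 + N(10/(-11)))*(47 + 40) = (111 + 16*(10/(-11))²)*(47 + 40) = (111 + 16*(10*(-1/11))²)*87 = (111 + 16*(-10/11)²)*87 = (111 + 16*(100/121))*87 = (111 + 1600/121)*87 = (15031/121)*87 = 1307697/121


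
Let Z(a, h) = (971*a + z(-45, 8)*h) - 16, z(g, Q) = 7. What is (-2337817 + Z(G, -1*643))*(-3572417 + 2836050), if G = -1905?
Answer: 3086916000663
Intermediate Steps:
Z(a, h) = -16 + 7*h + 971*a (Z(a, h) = (971*a + 7*h) - 16 = (7*h + 971*a) - 16 = -16 + 7*h + 971*a)
(-2337817 + Z(G, -1*643))*(-3572417 + 2836050) = (-2337817 + (-16 + 7*(-1*643) + 971*(-1905)))*(-3572417 + 2836050) = (-2337817 + (-16 + 7*(-643) - 1849755))*(-736367) = (-2337817 + (-16 - 4501 - 1849755))*(-736367) = (-2337817 - 1854272)*(-736367) = -4192089*(-736367) = 3086916000663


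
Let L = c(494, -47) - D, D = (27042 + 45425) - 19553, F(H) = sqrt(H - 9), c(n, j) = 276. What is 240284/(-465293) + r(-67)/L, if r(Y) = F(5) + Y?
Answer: -12616894561/24492092934 - I/26319 ≈ -0.51514 - 3.7995e-5*I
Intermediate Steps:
F(H) = sqrt(-9 + H)
D = 52914 (D = 72467 - 19553 = 52914)
L = -52638 (L = 276 - 1*52914 = 276 - 52914 = -52638)
r(Y) = Y + 2*I (r(Y) = sqrt(-9 + 5) + Y = sqrt(-4) + Y = 2*I + Y = Y + 2*I)
240284/(-465293) + r(-67)/L = 240284/(-465293) + (-67 + 2*I)/(-52638) = 240284*(-1/465293) + (-67 + 2*I)*(-1/52638) = -240284/465293 + (67/52638 - I/26319) = -12616894561/24492092934 - I/26319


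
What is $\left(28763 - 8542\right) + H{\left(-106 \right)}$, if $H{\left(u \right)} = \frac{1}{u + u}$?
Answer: $\frac{4286851}{212} \approx 20221.0$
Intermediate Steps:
$H{\left(u \right)} = \frac{1}{2 u}$
$\left(28763 - 8542\right) + H{\left(-106 \right)} = \left(28763 - 8542\right) + \frac{1}{2 \left(-106\right)} = 20221 + \frac{1}{2} \left(- \frac{1}{106}\right) = 20221 - \frac{1}{212} = \frac{4286851}{212}$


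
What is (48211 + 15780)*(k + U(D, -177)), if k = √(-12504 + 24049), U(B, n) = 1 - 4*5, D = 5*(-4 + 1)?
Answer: -1215829 + 63991*√11545 ≈ 5.6599e+6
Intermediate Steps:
D = -15 (D = 5*(-3) = -15)
U(B, n) = -19 (U(B, n) = 1 - 20 = -19)
k = √11545 ≈ 107.45
(48211 + 15780)*(k + U(D, -177)) = (48211 + 15780)*(√11545 - 19) = 63991*(-19 + √11545) = -1215829 + 63991*√11545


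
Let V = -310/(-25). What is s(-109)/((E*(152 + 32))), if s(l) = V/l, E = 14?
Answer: -31/701960 ≈ -4.4162e-5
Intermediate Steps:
V = 62/5 (V = -310*(-1/25) = 62/5 ≈ 12.400)
s(l) = 62/(5*l)
s(-109)/((E*(152 + 32))) = ((62/5)/(-109))/((14*(152 + 32))) = ((62/5)*(-1/109))/((14*184)) = -62/545/2576 = -62/545*1/2576 = -31/701960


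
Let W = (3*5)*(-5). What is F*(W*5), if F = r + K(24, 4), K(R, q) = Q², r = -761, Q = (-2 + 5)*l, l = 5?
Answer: 201000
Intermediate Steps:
Q = 15 (Q = (-2 + 5)*5 = 3*5 = 15)
K(R, q) = 225 (K(R, q) = 15² = 225)
W = -75 (W = 15*(-5) = -75)
F = -536 (F = -761 + 225 = -536)
F*(W*5) = -(-40200)*5 = -536*(-375) = 201000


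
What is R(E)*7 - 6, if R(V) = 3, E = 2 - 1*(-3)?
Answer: 15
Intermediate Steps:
E = 5 (E = 2 + 3 = 5)
R(E)*7 - 6 = 3*7 - 6 = 21 - 6 = 15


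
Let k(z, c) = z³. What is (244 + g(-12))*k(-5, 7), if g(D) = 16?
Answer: -32500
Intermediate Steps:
(244 + g(-12))*k(-5, 7) = (244 + 16)*(-5)³ = 260*(-125) = -32500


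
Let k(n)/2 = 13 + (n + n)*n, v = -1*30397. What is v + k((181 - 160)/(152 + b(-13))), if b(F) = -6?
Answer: -161846618/5329 ≈ -30371.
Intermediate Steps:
v = -30397
k(n) = 26 + 4*n² (k(n) = 2*(13 + (n + n)*n) = 2*(13 + (2*n)*n) = 2*(13 + 2*n²) = 26 + 4*n²)
v + k((181 - 160)/(152 + b(-13))) = -30397 + (26 + 4*((181 - 160)/(152 - 6))²) = -30397 + (26 + 4*(21/146)²) = -30397 + (26 + 4*(441/21316)) = -30397 + (26 + 441/5329) = -30397 + 138995/5329 = -161846618/5329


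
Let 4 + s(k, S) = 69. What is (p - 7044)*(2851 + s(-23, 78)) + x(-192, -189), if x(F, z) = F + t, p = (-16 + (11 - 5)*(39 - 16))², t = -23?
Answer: 22861225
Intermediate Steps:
s(k, S) = 65 (s(k, S) = -4 + 69 = 65)
p = 14884 (p = (-16 + 6*23)² = (-16 + 138)² = 122² = 14884)
x(F, z) = -23 + F (x(F, z) = F - 23 = -23 + F)
(p - 7044)*(2851 + s(-23, 78)) + x(-192, -189) = (14884 - 7044)*(2851 + 65) + (-23 - 192) = 7840*2916 - 215 = 22861440 - 215 = 22861225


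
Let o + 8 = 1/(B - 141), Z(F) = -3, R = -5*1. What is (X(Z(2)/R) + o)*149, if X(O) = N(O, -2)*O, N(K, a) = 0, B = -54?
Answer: -232589/195 ≈ -1192.8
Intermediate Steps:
R = -5
X(O) = 0 (X(O) = 0*O = 0)
o = -1561/195 (o = -8 + 1/(-54 - 141) = -8 + 1/(-195) = -8 - 1/195 = -1561/195 ≈ -8.0051)
(X(Z(2)/R) + o)*149 = (0 - 1561/195)*149 = -1561/195*149 = -232589/195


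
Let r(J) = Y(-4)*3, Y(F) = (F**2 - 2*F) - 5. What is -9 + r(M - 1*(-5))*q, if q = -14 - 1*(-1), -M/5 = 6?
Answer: -750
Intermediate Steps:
M = -30 (M = -5*6 = -30)
Y(F) = -5 + F**2 - 2*F
q = -13 (q = -14 + 1 = -13)
r(J) = 57 (r(J) = (-5 + (-4)**2 - 2*(-4))*3 = (-5 + 16 + 8)*3 = 19*3 = 57)
-9 + r(M - 1*(-5))*q = -9 + 57*(-13) = -9 - 741 = -750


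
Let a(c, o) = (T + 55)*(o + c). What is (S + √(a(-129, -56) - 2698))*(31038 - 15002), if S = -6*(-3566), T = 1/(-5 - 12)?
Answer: 343106256 + 64144*I*√232322/17 ≈ 3.4311e+8 + 1.8187e+6*I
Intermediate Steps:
T = -1/17 (T = 1/(-17) = -1/17 ≈ -0.058824)
a(c, o) = 934*c/17 + 934*o/17 (a(c, o) = (-1/17 + 55)*(o + c) = 934*(c + o)/17 = 934*c/17 + 934*o/17)
S = 21396
(S + √(a(-129, -56) - 2698))*(31038 - 15002) = (21396 + √(((934/17)*(-129) + (934/17)*(-56)) - 2698))*(31038 - 15002) = (21396 + √((-120486/17 - 52304/17) - 2698))*16036 = (21396 + √(-172790/17 - 2698))*16036 = (21396 + √(-218656/17))*16036 = (21396 + 4*I*√232322/17)*16036 = 343106256 + 64144*I*√232322/17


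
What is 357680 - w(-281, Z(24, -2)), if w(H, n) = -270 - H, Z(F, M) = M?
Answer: 357669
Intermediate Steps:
357680 - w(-281, Z(24, -2)) = 357680 - (-270 - 1*(-281)) = 357680 - (-270 + 281) = 357680 - 1*11 = 357680 - 11 = 357669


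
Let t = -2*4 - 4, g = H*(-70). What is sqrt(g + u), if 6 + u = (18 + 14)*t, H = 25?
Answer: 2*I*sqrt(535) ≈ 46.26*I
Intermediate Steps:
g = -1750 (g = 25*(-70) = -1750)
t = -12 (t = -8 - 4 = -12)
u = -390 (u = -6 + (18 + 14)*(-12) = -6 + 32*(-12) = -6 - 384 = -390)
sqrt(g + u) = sqrt(-1750 - 390) = sqrt(-2140) = 2*I*sqrt(535)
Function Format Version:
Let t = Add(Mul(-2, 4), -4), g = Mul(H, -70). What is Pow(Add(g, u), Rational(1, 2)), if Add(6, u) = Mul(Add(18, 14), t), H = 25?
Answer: Mul(2, I, Pow(535, Rational(1, 2))) ≈ Mul(46.260, I)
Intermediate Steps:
g = -1750 (g = Mul(25, -70) = -1750)
t = -12 (t = Add(-8, -4) = -12)
u = -390 (u = Add(-6, Mul(Add(18, 14), -12)) = Add(-6, Mul(32, -12)) = Add(-6, -384) = -390)
Pow(Add(g, u), Rational(1, 2)) = Pow(Add(-1750, -390), Rational(1, 2)) = Pow(-2140, Rational(1, 2)) = Mul(2, I, Pow(535, Rational(1, 2)))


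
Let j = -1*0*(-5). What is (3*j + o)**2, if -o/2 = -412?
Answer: 678976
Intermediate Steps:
j = 0 (j = 0*(-5) = 0)
o = 824 (o = -2*(-412) = 824)
(3*j + o)**2 = (3*0 + 824)**2 = (0 + 824)**2 = 824**2 = 678976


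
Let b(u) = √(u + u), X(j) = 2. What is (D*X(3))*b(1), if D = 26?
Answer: 52*√2 ≈ 73.539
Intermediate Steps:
b(u) = √2*√u (b(u) = √(2*u) = √2*√u)
(D*X(3))*b(1) = (26*2)*(√2*√1) = 52*(√2*1) = 52*√2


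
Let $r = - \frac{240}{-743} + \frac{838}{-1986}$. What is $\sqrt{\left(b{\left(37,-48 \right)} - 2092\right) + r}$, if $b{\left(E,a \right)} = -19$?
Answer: $\frac{i \sqrt{1149171143364114}}{737799} \approx 45.947 i$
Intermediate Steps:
$r = - \frac{72997}{737799}$ ($r = \left(-240\right) \left(- \frac{1}{743}\right) + 838 \left(- \frac{1}{1986}\right) = \frac{240}{743} - \frac{419}{993} = - \frac{72997}{737799} \approx -0.098939$)
$\sqrt{\left(b{\left(37,-48 \right)} - 2092\right) + r} = \sqrt{\left(-19 - 2092\right) - \frac{72997}{737799}} = \sqrt{-2111 - \frac{72997}{737799}} = \sqrt{- \frac{1557566686}{737799}} = \frac{i \sqrt{1149171143364114}}{737799}$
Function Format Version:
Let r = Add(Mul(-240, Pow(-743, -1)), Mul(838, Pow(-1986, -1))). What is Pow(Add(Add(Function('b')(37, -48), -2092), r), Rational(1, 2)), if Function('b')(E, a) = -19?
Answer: Mul(Rational(1, 737799), I, Pow(1149171143364114, Rational(1, 2))) ≈ Mul(45.947, I)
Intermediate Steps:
r = Rational(-72997, 737799) (r = Add(Mul(-240, Rational(-1, 743)), Mul(838, Rational(-1, 1986))) = Add(Rational(240, 743), Rational(-419, 993)) = Rational(-72997, 737799) ≈ -0.098939)
Pow(Add(Add(Function('b')(37, -48), -2092), r), Rational(1, 2)) = Pow(Add(Add(-19, -2092), Rational(-72997, 737799)), Rational(1, 2)) = Pow(Add(-2111, Rational(-72997, 737799)), Rational(1, 2)) = Pow(Rational(-1557566686, 737799), Rational(1, 2)) = Mul(Rational(1, 737799), I, Pow(1149171143364114, Rational(1, 2)))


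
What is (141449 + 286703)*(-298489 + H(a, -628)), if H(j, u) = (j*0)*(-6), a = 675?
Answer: -127798662328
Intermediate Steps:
H(j, u) = 0 (H(j, u) = 0*(-6) = 0)
(141449 + 286703)*(-298489 + H(a, -628)) = (141449 + 286703)*(-298489 + 0) = 428152*(-298489) = -127798662328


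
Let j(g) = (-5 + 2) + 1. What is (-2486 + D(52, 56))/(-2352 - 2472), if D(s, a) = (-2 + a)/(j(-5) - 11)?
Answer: 8093/15678 ≈ 0.51620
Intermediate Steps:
j(g) = -2 (j(g) = -3 + 1 = -2)
D(s, a) = 2/13 - a/13 (D(s, a) = (-2 + a)/(-2 - 11) = (-2 + a)/(-13) = (-2 + a)*(-1/13) = 2/13 - a/13)
(-2486 + D(52, 56))/(-2352 - 2472) = (-2486 + (2/13 - 1/13*56))/(-2352 - 2472) = (-2486 + (2/13 - 56/13))/(-4824) = (-2486 - 54/13)*(-1/4824) = -32372/13*(-1/4824) = 8093/15678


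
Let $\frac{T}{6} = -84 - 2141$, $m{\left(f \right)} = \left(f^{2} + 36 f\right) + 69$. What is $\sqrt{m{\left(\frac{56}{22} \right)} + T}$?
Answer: $\frac{i \sqrt{1595129}}{11} \approx 114.82 i$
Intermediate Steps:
$m{\left(f \right)} = 69 + f^{2} + 36 f$
$T = -13350$ ($T = 6 \left(-84 - 2141\right) = 6 \left(-2225\right) = -13350$)
$\sqrt{m{\left(\frac{56}{22} \right)} + T} = \sqrt{\left(69 + \left(\frac{56}{22}\right)^{2} + 36 \cdot \frac{56}{22}\right) - 13350} = \sqrt{\left(69 + \left(56 \cdot \frac{1}{22}\right)^{2} + 36 \cdot 56 \cdot \frac{1}{22}\right) - 13350} = \sqrt{\left(69 + \left(\frac{28}{11}\right)^{2} + 36 \cdot \frac{28}{11}\right) - 13350} = \sqrt{\left(69 + \frac{784}{121} + \frac{1008}{11}\right) - 13350} = \sqrt{\frac{20221}{121} - 13350} = \sqrt{- \frac{1595129}{121}} = \frac{i \sqrt{1595129}}{11}$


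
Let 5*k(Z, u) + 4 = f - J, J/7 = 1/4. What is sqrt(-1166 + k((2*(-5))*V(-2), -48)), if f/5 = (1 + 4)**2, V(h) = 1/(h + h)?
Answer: I*sqrt(114215)/10 ≈ 33.796*I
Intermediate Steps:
V(h) = 1/(2*h)
J = 7/4 ≈ 1.7500
f = 125 (f = 5*(1 + 4)**2 = 5*5**2 = 5*25 = 125)
k(Z, u) = 477/20 (k(Z, u) = -4/5 + (125 - 1*7/4)/5 = -4/5 + (125 - 7/4)/5 = -4/5 + (1/5)*(493/4) = -4/5 + 493/20 = 477/20)
sqrt(-1166 + k((2*(-5))*V(-2), -48)) = sqrt(-1166 + 477/20) = sqrt(-22843/20) = I*sqrt(114215)/10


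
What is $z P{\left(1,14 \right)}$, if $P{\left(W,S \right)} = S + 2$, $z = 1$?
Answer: $16$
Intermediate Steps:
$P{\left(W,S \right)} = 2 + S$
$z P{\left(1,14 \right)} = 1 \left(2 + 14\right) = 1 \cdot 16 = 16$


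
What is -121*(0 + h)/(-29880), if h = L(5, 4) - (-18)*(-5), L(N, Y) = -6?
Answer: -484/1245 ≈ -0.38875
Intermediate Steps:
h = -96 (h = -6 - (-18)*(-5) = -6 - 1*90 = -6 - 90 = -96)
-121*(0 + h)/(-29880) = -121*(0 - 96)/(-29880) = -121*(-96)*(-1/29880) = 11616*(-1/29880) = -484/1245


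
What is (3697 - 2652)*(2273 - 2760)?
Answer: -508915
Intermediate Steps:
(3697 - 2652)*(2273 - 2760) = 1045*(-487) = -508915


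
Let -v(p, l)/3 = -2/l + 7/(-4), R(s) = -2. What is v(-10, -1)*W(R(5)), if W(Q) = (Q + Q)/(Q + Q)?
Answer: -¾ ≈ -0.75000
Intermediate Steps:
W(Q) = 1 (W(Q) = (2*Q)/((2*Q)) = (2*Q)*(1/(2*Q)) = 1)
v(p, l) = 21/4 + 6/l (v(p, l) = -3*(-2/l + 7/(-4)) = -3*(-2/l + 7*(-¼)) = -3*(-2/l - 7/4) = -3*(-7/4 - 2/l) = 21/4 + 6/l)
v(-10, -1)*W(R(5)) = (21/4 + 6/(-1))*1 = (21/4 + 6*(-1))*1 = (21/4 - 6)*1 = -¾*1 = -¾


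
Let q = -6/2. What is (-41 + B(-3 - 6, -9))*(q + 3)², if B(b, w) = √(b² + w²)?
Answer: 0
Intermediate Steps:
q = -3 (q = -6*½ = -3)
(-41 + B(-3 - 6, -9))*(q + 3)² = (-41 + √((-3 - 6)² + (-9)²))*(-3 + 3)² = (-41 + √((-9)² + 81))*0² = (-41 + √(81 + 81))*0 = (-41 + √162)*0 = (-41 + 9*√2)*0 = 0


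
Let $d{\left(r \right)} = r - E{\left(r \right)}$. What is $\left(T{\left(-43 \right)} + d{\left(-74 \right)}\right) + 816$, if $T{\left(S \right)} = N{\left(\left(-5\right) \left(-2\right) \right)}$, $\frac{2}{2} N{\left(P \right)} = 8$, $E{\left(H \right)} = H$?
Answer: $824$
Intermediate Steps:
$N{\left(P \right)} = 8$
$T{\left(S \right)} = 8$
$d{\left(r \right)} = 0$ ($d{\left(r \right)} = r - r = 0$)
$\left(T{\left(-43 \right)} + d{\left(-74 \right)}\right) + 816 = \left(8 + 0\right) + 816 = 8 + 816 = 824$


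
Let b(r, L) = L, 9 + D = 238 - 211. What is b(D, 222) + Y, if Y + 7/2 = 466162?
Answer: 932761/2 ≈ 4.6638e+5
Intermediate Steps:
D = 18 (D = -9 + (238 - 211) = -9 + 27 = 18)
Y = 932317/2 (Y = -7/2 + 466162 = 932317/2 ≈ 4.6616e+5)
b(D, 222) + Y = 222 + 932317/2 = 932761/2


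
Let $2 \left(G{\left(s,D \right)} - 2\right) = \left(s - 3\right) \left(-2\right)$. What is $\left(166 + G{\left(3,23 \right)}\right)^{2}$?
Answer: $28224$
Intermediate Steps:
$G{\left(s,D \right)} = 5 - s$ ($G{\left(s,D \right)} = 2 + \frac{\left(s - 3\right) \left(-2\right)}{2} = 2 + \frac{\left(-3 + s\right) \left(-2\right)}{2} = 2 + \frac{6 - 2 s}{2} = 2 - \left(-3 + s\right) = 5 - s$)
$\left(166 + G{\left(3,23 \right)}\right)^{2} = \left(166 + \left(5 - 3\right)\right)^{2} = \left(166 + 2\right)^{2} = 168^{2} = 28224$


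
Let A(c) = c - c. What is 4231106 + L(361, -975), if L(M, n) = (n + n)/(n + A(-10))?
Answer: 4231108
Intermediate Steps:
A(c) = 0
L(M, n) = 2 (L(M, n) = (n + n)/(n + 0) = (2*n)/n = 2)
4231106 + L(361, -975) = 4231106 + 2 = 4231108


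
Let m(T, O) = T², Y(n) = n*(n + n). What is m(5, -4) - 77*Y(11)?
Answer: -18609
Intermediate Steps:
Y(n) = 2*n² (Y(n) = n*(2*n) = 2*n²)
m(5, -4) - 77*Y(11) = 5² - 154*11² = 25 - 154*121 = 25 - 77*242 = 25 - 18634 = -18609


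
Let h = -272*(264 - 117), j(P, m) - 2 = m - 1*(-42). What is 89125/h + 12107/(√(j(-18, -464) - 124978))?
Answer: -89125/39984 - 12107*I*√742/9646 ≈ -2.229 - 34.189*I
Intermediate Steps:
j(P, m) = 44 + m (j(P, m) = 2 + (m - 1*(-42)) = 2 + (m + 42) = 2 + (42 + m) = 44 + m)
h = -39984 (h = -272*147 = -39984)
89125/h + 12107/(√(j(-18, -464) - 124978)) = 89125/(-39984) + 12107/(√((44 - 464) - 124978)) = 89125*(-1/39984) + 12107/(√(-420 - 124978)) = -89125/39984 + 12107/(√(-125398)) = -89125/39984 + 12107/((13*I*√742)) = -89125/39984 + 12107*(-I*√742/9646) = -89125/39984 - 12107*I*√742/9646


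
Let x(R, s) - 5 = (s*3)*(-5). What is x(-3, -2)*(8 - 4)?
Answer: 140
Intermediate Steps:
x(R, s) = 5 - 15*s (x(R, s) = 5 + (s*3)*(-5) = 5 + (3*s)*(-5) = 5 - 15*s)
x(-3, -2)*(8 - 4) = (5 - 15*(-2))*(8 - 4) = (5 + 30)*4 = 35*4 = 140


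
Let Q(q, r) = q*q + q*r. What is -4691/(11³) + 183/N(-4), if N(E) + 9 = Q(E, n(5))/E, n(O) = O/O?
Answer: -99955/5324 ≈ -18.774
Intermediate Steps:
n(O) = 1
Q(q, r) = q² + q*r
N(E) = -8 + E (N(E) = -9 + (E*(E + 1))/E = -9 + (E*(1 + E))/E = -9 + (1 + E) = -8 + E)
-4691/(11³) + 183/N(-4) = -4691/(11³) + 183/(-8 - 4) = -4691/1331 + 183/(-12) = -4691*1/1331 + 183*(-1/12) = -4691/1331 - 61/4 = -99955/5324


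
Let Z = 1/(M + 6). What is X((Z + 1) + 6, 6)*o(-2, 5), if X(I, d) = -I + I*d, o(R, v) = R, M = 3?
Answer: -640/9 ≈ -71.111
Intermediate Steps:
Z = 1/9 (Z = 1/(3 + 6) = 1/9 ≈ 0.11111)
X((Z + 1) + 6, 6)*o(-2, 5) = (((1/9 + 1) + 6)*(-1 + 6))*(-2) = ((10/9 + 6)*5)*(-2) = ((64/9)*5)*(-2) = (320/9)*(-2) = -640/9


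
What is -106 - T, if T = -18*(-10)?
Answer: -286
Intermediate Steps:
T = 180
-106 - T = -106 - 1*180 = -106 - 180 = -286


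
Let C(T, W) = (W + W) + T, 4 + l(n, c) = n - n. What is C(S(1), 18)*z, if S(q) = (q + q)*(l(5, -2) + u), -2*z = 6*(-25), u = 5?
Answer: 2850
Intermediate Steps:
z = 75 (z = -3*(-25) = -1/2*(-150) = 75)
l(n, c) = -4 (l(n, c) = -4 + (n - n) = -4 + 0 = -4)
S(q) = 2*q (S(q) = (q + q)*(-4 + 5) = (2*q)*1 = 2*q)
C(T, W) = T + 2*W (C(T, W) = 2*W + T = T + 2*W)
C(S(1), 18)*z = (2*1 + 2*18)*75 = (2 + 36)*75 = 38*75 = 2850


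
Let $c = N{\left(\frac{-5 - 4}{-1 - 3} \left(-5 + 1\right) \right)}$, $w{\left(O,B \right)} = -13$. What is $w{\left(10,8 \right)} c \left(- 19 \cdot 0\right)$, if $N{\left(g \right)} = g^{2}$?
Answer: $0$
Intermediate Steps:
$c = 81$ ($c = \left(\frac{-5 - 4}{-1 - 3} \left(-5 + 1\right)\right)^{2} = \left(- \frac{9}{-4} \left(-4\right)\right)^{2} = \left(\left(-9\right) \left(- \frac{1}{4}\right) \left(-4\right)\right)^{2} = \left(\frac{9}{4} \left(-4\right)\right)^{2} = \left(-9\right)^{2} = 81$)
$w{\left(10,8 \right)} c \left(- 19 \cdot 0\right) = \left(-13\right) 81 \left(- 19 \cdot 0\right) = - 1053 \left(\left(-1\right) 0\right) = \left(-1053\right) 0 = 0$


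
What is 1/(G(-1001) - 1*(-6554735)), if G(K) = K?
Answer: 1/6553734 ≈ 1.5258e-7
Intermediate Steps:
1/(G(-1001) - 1*(-6554735)) = 1/(-1001 - 1*(-6554735)) = 1/(-1001 + 6554735) = 1/6553734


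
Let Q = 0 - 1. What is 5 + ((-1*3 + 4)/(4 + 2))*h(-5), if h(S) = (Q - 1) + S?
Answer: 23/6 ≈ 3.8333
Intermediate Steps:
Q = -1
h(S) = -2 + S (h(S) = (-1 - 1) + S = -2 + S)
5 + ((-1*3 + 4)/(4 + 2))*h(-5) = 5 + ((-1*3 + 4)/(4 + 2))*(-2 - 5) = 5 + ((-3 + 4)/6)*(-7) = 5 + (1*(⅙))*(-7) = 5 + (⅙)*(-7) = 5 - 7/6 = 23/6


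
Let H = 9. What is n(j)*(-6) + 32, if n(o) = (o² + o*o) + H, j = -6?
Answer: -454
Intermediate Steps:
n(o) = 9 + 2*o² (n(o) = (o² + o*o) + 9 = (o² + o²) + 9 = 2*o² + 9 = 9 + 2*o²)
n(j)*(-6) + 32 = (9 + 2*(-6)²)*(-6) + 32 = (9 + 2*36)*(-6) + 32 = (9 + 72)*(-6) + 32 = 81*(-6) + 32 = -486 + 32 = -454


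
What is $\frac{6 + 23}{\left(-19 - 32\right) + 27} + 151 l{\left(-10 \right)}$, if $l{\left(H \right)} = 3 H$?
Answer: $- \frac{108749}{24} \approx -4531.2$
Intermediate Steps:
$\frac{6 + 23}{\left(-19 - 32\right) + 27} + 151 l{\left(-10 \right)} = \frac{6 + 23}{\left(-19 - 32\right) + 27} + 151 \cdot 3 \left(-10\right) = \frac{29}{\left(-19 - 32\right) + 27} + 151 \left(-30\right) = \frac{29}{-51 + 27} - 4530 = \frac{29}{-24} - 4530 = 29 \left(- \frac{1}{24}\right) - 4530 = - \frac{29}{24} - 4530 = - \frac{108749}{24}$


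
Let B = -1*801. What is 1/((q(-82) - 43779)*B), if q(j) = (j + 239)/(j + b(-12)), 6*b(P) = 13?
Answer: 479/16797837483 ≈ 2.8516e-8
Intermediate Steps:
b(P) = 13/6 (b(P) = (1/6)*13 = 13/6)
q(j) = (239 + j)/(13/6 + j) (q(j) = (j + 239)/(j + 13/6) = (239 + j)/(13/6 + j))
B = -801
1/((q(-82) - 43779)*B) = 1/(6*(239 - 82)/(13 + 6*(-82)) - 43779*(-801)) = -1/801/(6*157/(13 - 492) - 43779) = -1/801/(6*157/(-479) - 43779) = -1/801/(6*(-1/479)*157 - 43779) = -1/801/(-942/479 - 43779) = -1/801/(-20971083/479) = -479/20971083*(-1/801) = 479/16797837483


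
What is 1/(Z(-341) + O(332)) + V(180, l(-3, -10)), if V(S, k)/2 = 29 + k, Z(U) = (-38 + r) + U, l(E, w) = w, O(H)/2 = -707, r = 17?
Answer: 67487/1776 ≈ 37.999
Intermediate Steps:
O(H) = -1414 (O(H) = 2*(-707) = -1414)
Z(U) = -21 + U (Z(U) = (-38 + 17) + U = -21 + U)
V(S, k) = 58 + 2*k (V(S, k) = 2*(29 + k) = 58 + 2*k)
1/(Z(-341) + O(332)) + V(180, l(-3, -10)) = 1/((-21 - 341) - 1414) + (58 + 2*(-10)) = 1/(-362 - 1414) + (58 - 20) = 1/(-1776) + 38 = -1/1776 + 38 = 67487/1776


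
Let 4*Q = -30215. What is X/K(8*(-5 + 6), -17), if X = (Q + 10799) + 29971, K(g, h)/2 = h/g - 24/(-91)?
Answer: -2418143/271 ≈ -8923.0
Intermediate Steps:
Q = -30215/4 (Q = (¼)*(-30215) = -30215/4 ≈ -7553.8)
K(g, h) = 48/91 + 2*h/g (K(g, h) = 2*(h/g - 24/(-91)) = 2*(h/g - 24*(-1/91)) = 2*(h/g + 24/91) = 2*(24/91 + h/g) = 48/91 + 2*h/g)
X = 132865/4 (X = (-30215/4 + 10799) + 29971 = 12981/4 + 29971 = 132865/4 ≈ 33216.)
X/K(8*(-5 + 6), -17) = 132865/(4*(48/91 + 2*(-17)/(8*(-5 + 6)))) = 132865/(4*(48/91 + 2*(-17)/(8*1))) = 132865/(4*(48/91 + 2*(-17)/8)) = 132865/(4*(48/91 + 2*(-17)*(⅛))) = 132865/(4*(48/91 - 17/4)) = 132865/(4*(-1355/364)) = (132865/4)*(-364/1355) = -2418143/271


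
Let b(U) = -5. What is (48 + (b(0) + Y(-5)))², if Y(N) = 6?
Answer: 2401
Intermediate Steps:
(48 + (b(0) + Y(-5)))² = (48 + (-5 + 6))² = (48 + 1)² = 49² = 2401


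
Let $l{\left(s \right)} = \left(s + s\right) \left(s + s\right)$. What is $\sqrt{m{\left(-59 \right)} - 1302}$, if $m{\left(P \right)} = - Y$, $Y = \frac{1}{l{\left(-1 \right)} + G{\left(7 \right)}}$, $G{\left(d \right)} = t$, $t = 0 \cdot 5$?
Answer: $\frac{i \sqrt{5209}}{2} \approx 36.087 i$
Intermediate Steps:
$t = 0$
$G{\left(d \right)} = 0$
$l{\left(s \right)} = 4 s^{2}$ ($l{\left(s \right)} = 2 s 2 s = 4 s^{2}$)
$Y = \frac{1}{4}$ ($Y = \frac{1}{4 \left(-1\right)^{2} + 0} = \frac{1}{4 \cdot 1 + 0} = \frac{1}{4 + 0} = \frac{1}{4} \approx 0.25$)
$m{\left(P \right)} = - \frac{1}{4}$ ($m{\left(P \right)} = \left(-1\right) \frac{1}{4} = - \frac{1}{4}$)
$\sqrt{m{\left(-59 \right)} - 1302} = \sqrt{- \frac{1}{4} - 1302} = \sqrt{- \frac{5209}{4}} = \frac{i \sqrt{5209}}{2}$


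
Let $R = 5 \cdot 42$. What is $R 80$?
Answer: $16800$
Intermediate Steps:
$R = 210$
$R 80 = 210 \cdot 80 = 16800$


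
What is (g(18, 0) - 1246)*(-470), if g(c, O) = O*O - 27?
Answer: 598310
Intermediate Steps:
g(c, O) = -27 + O**2 (g(c, O) = O**2 - 27 = -27 + O**2)
(g(18, 0) - 1246)*(-470) = ((-27 + 0**2) - 1246)*(-470) = ((-27 + 0) - 1246)*(-470) = (-27 - 1246)*(-470) = -1273*(-470) = 598310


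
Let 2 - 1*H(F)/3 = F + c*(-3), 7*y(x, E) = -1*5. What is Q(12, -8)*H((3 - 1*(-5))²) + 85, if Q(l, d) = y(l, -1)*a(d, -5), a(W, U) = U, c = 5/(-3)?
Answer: -4430/7 ≈ -632.86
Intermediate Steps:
c = -5/3 (c = 5*(-⅓) = -5/3 ≈ -1.6667)
y(x, E) = -5/7 (y(x, E) = (-1*5)/7 = (⅐)*(-5) = -5/7)
Q(l, d) = 25/7 (Q(l, d) = -5/7*(-5) = 25/7)
H(F) = -9 - 3*F (H(F) = 6 - 3*(F - 5/3*(-3)) = 6 - 3*(F + 5) = 6 - 3*(5 + F) = 6 + (-15 - 3*F) = -9 - 3*F)
Q(12, -8)*H((3 - 1*(-5))²) + 85 = 25*(-9 - 3*(3 - 1*(-5))²)/7 + 85 = 25*(-9 - 3*(3 + 5)²)/7 + 85 = 25*(-9 - 3*8²)/7 + 85 = 25*(-9 - 3*64)/7 + 85 = 25*(-9 - 192)/7 + 85 = (25/7)*(-201) + 85 = -5025/7 + 85 = -4430/7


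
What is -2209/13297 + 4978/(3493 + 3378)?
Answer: 51014427/91363687 ≈ 0.55837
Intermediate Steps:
-2209/13297 + 4978/(3493 + 3378) = -2209*1/13297 + 4978/6871 = -2209/13297 + 4978*(1/6871) = -2209/13297 + 4978/6871 = 51014427/91363687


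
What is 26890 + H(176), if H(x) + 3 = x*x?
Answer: 57863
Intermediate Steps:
H(x) = -3 + x² (H(x) = -3 + x*x = -3 + x²)
26890 + H(176) = 26890 + (-3 + 176²) = 26890 + (-3 + 30976) = 26890 + 30973 = 57863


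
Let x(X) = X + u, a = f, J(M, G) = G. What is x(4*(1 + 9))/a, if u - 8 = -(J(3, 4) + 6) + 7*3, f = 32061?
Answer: 59/32061 ≈ 0.0018402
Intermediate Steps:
u = 19 (u = 8 + (-(4 + 6) + 7*3) = 8 + (-1*10 + 21) = 8 + (-10 + 21) = 8 + 11 = 19)
a = 32061
x(X) = 19 + X (x(X) = X + 19 = 19 + X)
x(4*(1 + 9))/a = (19 + 4*(1 + 9))/32061 = (19 + 4*10)*(1/32061) = (19 + 40)*(1/32061) = 59*(1/32061) = 59/32061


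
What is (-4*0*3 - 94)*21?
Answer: -1974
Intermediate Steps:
(-4*0*3 - 94)*21 = (0*3 - 94)*21 = (0 - 94)*21 = -94*21 = -1974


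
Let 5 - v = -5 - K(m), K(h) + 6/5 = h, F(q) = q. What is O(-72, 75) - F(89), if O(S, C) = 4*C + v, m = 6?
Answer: 1129/5 ≈ 225.80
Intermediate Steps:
K(h) = -6/5 + h
v = 74/5 (v = 5 - (-5 - (-6/5 + 6)) = 5 - (-5 - 1*24/5) = 5 - (-5 - 24/5) = 5 - 1*(-49/5) = 5 + 49/5 = 74/5 ≈ 14.800)
O(S, C) = 74/5 + 4*C (O(S, C) = 4*C + 74/5 = 74/5 + 4*C)
O(-72, 75) - F(89) = (74/5 + 4*75) - 1*89 = (74/5 + 300) - 89 = 1574/5 - 89 = 1129/5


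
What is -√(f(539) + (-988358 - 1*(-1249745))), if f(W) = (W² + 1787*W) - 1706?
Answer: -39*√995 ≈ -1230.2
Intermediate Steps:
f(W) = -1706 + W² + 1787*W
-√(f(539) + (-988358 - 1*(-1249745))) = -√((-1706 + 539² + 1787*539) + (-988358 - 1*(-1249745))) = -√((-1706 + 290521 + 963193) + (-988358 + 1249745)) = -√(1252008 + 261387) = -√1513395 = -39*√995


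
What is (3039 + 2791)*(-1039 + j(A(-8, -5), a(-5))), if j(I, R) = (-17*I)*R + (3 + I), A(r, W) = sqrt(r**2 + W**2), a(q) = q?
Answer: -6039880 + 501380*sqrt(89) ≈ -1.3099e+6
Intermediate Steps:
A(r, W) = sqrt(W**2 + r**2)
j(I, R) = 3 + I - 17*I*R (j(I, R) = -17*I*R + (3 + I) = 3 + I - 17*I*R)
(3039 + 2791)*(-1039 + j(A(-8, -5), a(-5))) = (3039 + 2791)*(-1039 + (3 + sqrt((-5)**2 + (-8)**2) - 17*sqrt((-5)**2 + (-8)**2)*(-5))) = 5830*(-1039 + (3 + sqrt(25 + 64) - 17*sqrt(25 + 64)*(-5))) = 5830*(-1039 + (3 + sqrt(89) - 17*sqrt(89)*(-5))) = 5830*(-1039 + (3 + sqrt(89) + 85*sqrt(89))) = 5830*(-1039 + (3 + 86*sqrt(89))) = 5830*(-1036 + 86*sqrt(89)) = -6039880 + 501380*sqrt(89)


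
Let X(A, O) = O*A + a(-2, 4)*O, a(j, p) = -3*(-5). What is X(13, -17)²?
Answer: 226576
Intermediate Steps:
a(j, p) = 15
X(A, O) = 15*O + A*O (X(A, O) = O*A + 15*O = A*O + 15*O = 15*O + A*O)
X(13, -17)² = (-17*(15 + 13))² = (-17*28)² = (-476)² = 226576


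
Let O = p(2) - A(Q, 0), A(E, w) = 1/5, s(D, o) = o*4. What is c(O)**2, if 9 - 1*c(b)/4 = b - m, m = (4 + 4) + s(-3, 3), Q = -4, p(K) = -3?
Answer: 414736/25 ≈ 16589.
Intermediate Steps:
s(D, o) = 4*o
A(E, w) = 1/5
m = 20 (m = (4 + 4) + 4*3 = 8 + 12 = 20)
O = -16/5 (O = -3 - 1*1/5 = -3 - 1/5 = -16/5 ≈ -3.2000)
c(b) = 116 - 4*b (c(b) = 36 - 4*(b - 1*20) = 36 - 4*(b - 20) = 36 - 4*(-20 + b) = 36 + (80 - 4*b) = 116 - 4*b)
c(O)**2 = (116 - 4*(-16/5))**2 = (116 + 64/5)**2 = (644/5)**2 = 414736/25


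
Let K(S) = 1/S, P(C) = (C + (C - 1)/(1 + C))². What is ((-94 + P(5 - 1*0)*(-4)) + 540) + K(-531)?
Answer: 56207/177 ≈ 317.55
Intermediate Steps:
P(C) = (C + (-1 + C)/(1 + C))²
((-94 + P(5 - 1*0)*(-4)) + 540) + K(-531) = ((-94 + ((-1 + (5 - 1*0)² + 2*(5 - 1*0))²/(1 + (5 - 1*0))²)*(-4)) + 540) + 1/(-531) = ((-94 + ((-1 + (5 + 0)² + 2*(5 + 0))²/(1 + (5 + 0))²)*(-4)) + 540) - 1/531 = ((-94 + ((-1 + 5² + 2*5)²/(1 + 5)²)*(-4)) + 540) - 1/531 = ((-94 + ((-1 + 25 + 10)²/6²)*(-4)) + 540) - 1/531 = ((-94 + ((1/36)*34²)*(-4)) + 540) - 1/531 = ((-94 + ((1/36)*1156)*(-4)) + 540) - 1/531 = ((-94 + (289/9)*(-4)) + 540) - 1/531 = ((-94 - 1156/9) + 540) - 1/531 = (-2002/9 + 540) - 1/531 = 2858/9 - 1/531 = 56207/177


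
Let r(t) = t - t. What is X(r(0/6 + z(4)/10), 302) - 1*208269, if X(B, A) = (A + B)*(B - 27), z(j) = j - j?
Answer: -216423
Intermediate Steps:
z(j) = 0
r(t) = 0
X(B, A) = (-27 + B)*(A + B) (X(B, A) = (A + B)*(-27 + B) = (-27 + B)*(A + B))
X(r(0/6 + z(4)/10), 302) - 1*208269 = (0² - 27*302 - 27*0 + 302*0) - 1*208269 = (0 - 8154 + 0 + 0) - 208269 = -8154 - 208269 = -216423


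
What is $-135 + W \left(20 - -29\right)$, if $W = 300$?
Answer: $14565$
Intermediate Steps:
$-135 + W \left(20 - -29\right) = -135 + 300 \left(20 - -29\right) = -135 + 300 \left(20 + 29\right) = -135 + 300 \cdot 49 = -135 + 14700 = 14565$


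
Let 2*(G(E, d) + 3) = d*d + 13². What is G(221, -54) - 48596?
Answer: -94113/2 ≈ -47057.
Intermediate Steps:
G(E, d) = 163/2 + d²/2 (G(E, d) = -3 + (d*d + 13²)/2 = -3 + (d² + 169)/2 = -3 + (169 + d²)/2 = -3 + (169/2 + d²/2) = 163/2 + d²/2)
G(221, -54) - 48596 = (163/2 + (½)*(-54)²) - 48596 = (163/2 + (½)*2916) - 48596 = (163/2 + 1458) - 48596 = 3079/2 - 48596 = -94113/2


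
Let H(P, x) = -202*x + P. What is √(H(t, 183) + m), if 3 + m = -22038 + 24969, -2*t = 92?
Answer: 2*I*√8521 ≈ 184.62*I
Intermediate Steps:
t = -46 (t = -½*92 = -46)
H(P, x) = P - 202*x
m = 2928 (m = -3 + (-22038 + 24969) = -3 + 2931 = 2928)
√(H(t, 183) + m) = √((-46 - 202*183) + 2928) = √((-46 - 36966) + 2928) = √(-37012 + 2928) = √(-34084) = 2*I*√8521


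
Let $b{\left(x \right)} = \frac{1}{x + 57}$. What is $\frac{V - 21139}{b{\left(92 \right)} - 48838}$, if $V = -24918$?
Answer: $\frac{6862493}{7276861} \approx 0.94306$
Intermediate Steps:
$b{\left(x \right)} = \frac{1}{57 + x}$
$\frac{V - 21139}{b{\left(92 \right)} - 48838} = \frac{-24918 - 21139}{\frac{1}{57 + 92} - 48838} = - \frac{46057}{\frac{1}{149} - 48838} = - \frac{46057}{- \frac{7276861}{149}} = \left(-46057\right) \left(- \frac{149}{7276861}\right) = \frac{6862493}{7276861}$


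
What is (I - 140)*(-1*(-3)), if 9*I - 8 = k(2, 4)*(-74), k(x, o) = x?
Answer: -1400/3 ≈ -466.67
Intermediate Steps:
I = -140/9 (I = 8/9 + (2*(-74))/9 = 8/9 + (1/9)*(-148) = 8/9 - 148/9 = -140/9 ≈ -15.556)
(I - 140)*(-1*(-3)) = (-140/9 - 140)*(-1*(-3)) = -1400/9*3 = -1400/3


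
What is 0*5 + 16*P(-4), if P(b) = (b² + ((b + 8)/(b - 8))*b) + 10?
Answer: 1312/3 ≈ 437.33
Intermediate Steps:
P(b) = 10 + b² + b*(8 + b)/(-8 + b) (P(b) = (b² + ((8 + b)/(-8 + b))*b) + 10 = (b² + b*(8 + b)/(-8 + b)) + 10 = 10 + b² + b*(8 + b)/(-8 + b))
0*5 + 16*P(-4) = 0*5 + 16*((-80 + (-4)³ - 7*(-4)² + 18*(-4))/(-8 - 4)) = 0 + 16*((-80 - 64 - 7*16 - 72)/(-12)) = 0 + 16*(-(-80 - 64 - 112 - 72)/12) = 0 + 16*(-1/12*(-328)) = 0 + 16*(82/3) = 0 + 1312/3 = 1312/3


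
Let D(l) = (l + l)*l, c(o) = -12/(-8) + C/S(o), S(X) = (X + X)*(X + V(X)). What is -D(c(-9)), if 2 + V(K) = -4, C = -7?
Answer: -79202/18225 ≈ -4.3458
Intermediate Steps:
V(K) = -6 (V(K) = -2 - 4 = -6)
S(X) = 2*X*(-6 + X) (S(X) = (X + X)*(X - 6) = (2*X)*(-6 + X) = 2*X*(-6 + X))
c(o) = 3/2 - 7/(2*o*(-6 + o)) (c(o) = -12/(-8) - 7*1/(2*o*(-6 + o)) = -12*(-1/8) - 7/(2*o*(-6 + o)) = 3/2 - 7/(2*o*(-6 + o)))
D(l) = 2*l**2 (D(l) = (2*l)*l = 2*l**2)
-D(c(-9)) = -2*((1/2)*(-7 + 3*(-9)*(-6 - 9))/(-9*(-6 - 9)))**2 = -2*((1/2)*(-1/9)*(-7 + 3*(-9)*(-15))/(-15))**2 = -2*((1/2)*(-1/9)*(-1/15)*(-7 + 405))**2 = -2*((1/2)*(-1/9)*(-1/15)*398)**2 = -2*(199/135)**2 = -2*39601/18225 = -1*79202/18225 = -79202/18225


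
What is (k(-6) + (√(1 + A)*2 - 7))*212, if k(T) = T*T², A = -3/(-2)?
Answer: -47276 + 212*√10 ≈ -46606.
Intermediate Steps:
A = 3/2 (A = -3*(-½) = 3/2 ≈ 1.5000)
k(T) = T³
(k(-6) + (√(1 + A)*2 - 7))*212 = ((-6)³ + (√(1 + 3/2)*2 - 7))*212 = (-216 + (√(5/2)*2 - 7))*212 = (-216 + ((√10/2)*2 - 7))*212 = (-216 + (√10 - 7))*212 = (-216 + (-7 + √10))*212 = (-223 + √10)*212 = -47276 + 212*√10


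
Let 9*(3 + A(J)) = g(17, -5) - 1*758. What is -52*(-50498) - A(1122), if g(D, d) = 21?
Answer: 23633828/9 ≈ 2.6260e+6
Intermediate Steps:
A(J) = -764/9 (A(J) = -3 + (21 - 1*758)/9 = -3 + (21 - 758)/9 = -3 + (1/9)*(-737) = -3 - 737/9 = -764/9)
-52*(-50498) - A(1122) = -52*(-50498) - 1*(-764/9) = 2625896 + 764/9 = 23633828/9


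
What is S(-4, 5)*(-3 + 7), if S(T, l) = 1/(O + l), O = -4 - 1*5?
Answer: -1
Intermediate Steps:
O = -9 (O = -4 - 5 = -9)
S(T, l) = 1/(-9 + l)
S(-4, 5)*(-3 + 7) = (-3 + 7)/(-9 + 5) = 4/(-4) = -1/4*4 = -1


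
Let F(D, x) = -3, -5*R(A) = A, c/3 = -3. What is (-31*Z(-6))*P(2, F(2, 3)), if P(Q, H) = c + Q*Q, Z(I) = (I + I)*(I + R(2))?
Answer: 11904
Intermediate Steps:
c = -9 (c = 3*(-3) = -9)
R(A) = -A/5
Z(I) = 2*I*(-⅖ + I) (Z(I) = (I + I)*(I - ⅕*2) = (2*I)*(I - ⅖) = (2*I)*(-⅖ + I) = 2*I*(-⅖ + I))
P(Q, H) = -9 + Q² (P(Q, H) = -9 + Q*Q = -9 + Q²)
(-31*Z(-6))*P(2, F(2, 3)) = (-62*(-6)*(-2 + 5*(-6))/5)*(-9 + 2²) = (-62*(-6)*(-2 - 30)/5)*(-9 + 4) = -62*(-6)*(-32)/5*(-5) = -31*384/5*(-5) = -11904/5*(-5) = 11904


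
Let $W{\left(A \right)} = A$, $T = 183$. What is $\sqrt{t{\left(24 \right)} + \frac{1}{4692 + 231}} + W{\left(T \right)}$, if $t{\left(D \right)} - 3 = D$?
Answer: $183 + \frac{\sqrt{72708334}}{1641} \approx 188.2$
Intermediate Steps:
$t{\left(D \right)} = 3 + D$
$\sqrt{t{\left(24 \right)} + \frac{1}{4692 + 231}} + W{\left(T \right)} = \sqrt{\left(3 + 24\right) + \frac{1}{4692 + 231}} + 183 = \sqrt{27 + \frac{1}{4923}} + 183 = \sqrt{\frac{132922}{4923}} + 183 = \frac{\sqrt{72708334}}{1641} + 183 = 183 + \frac{\sqrt{72708334}}{1641}$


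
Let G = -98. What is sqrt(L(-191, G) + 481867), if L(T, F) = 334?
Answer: sqrt(482201) ≈ 694.41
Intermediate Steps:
sqrt(L(-191, G) + 481867) = sqrt(334 + 481867) = sqrt(482201)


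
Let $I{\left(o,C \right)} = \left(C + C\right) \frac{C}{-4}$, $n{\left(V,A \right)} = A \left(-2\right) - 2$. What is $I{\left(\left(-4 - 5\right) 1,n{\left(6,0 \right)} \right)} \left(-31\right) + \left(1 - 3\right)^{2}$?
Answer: $66$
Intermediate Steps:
$n{\left(V,A \right)} = -2 - 2 A$ ($n{\left(V,A \right)} = - 2 A - 2 = -2 - 2 A$)
$I{\left(o,C \right)} = - \frac{C^{2}}{2}$ ($I{\left(o,C \right)} = 2 C C \left(- \frac{1}{4}\right) = 2 C \left(- \frac{C}{4}\right) = - \frac{C^{2}}{2}$)
$I{\left(\left(-4 - 5\right) 1,n{\left(6,0 \right)} \right)} \left(-31\right) + \left(1 - 3\right)^{2} = - \frac{\left(-2 - 0\right)^{2}}{2} \left(-31\right) + \left(1 - 3\right)^{2} = - \frac{\left(-2 + 0\right)^{2}}{2} \left(-31\right) + \left(-2\right)^{2} = - \frac{\left(-2\right)^{2}}{2} \left(-31\right) + 4 = \left(- \frac{1}{2}\right) 4 \left(-31\right) + 4 = \left(-2\right) \left(-31\right) + 4 = 62 + 4 = 66$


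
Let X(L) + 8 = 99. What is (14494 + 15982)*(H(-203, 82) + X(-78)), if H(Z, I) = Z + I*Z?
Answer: -510716808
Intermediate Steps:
X(L) = 91 (X(L) = -8 + 99 = 91)
(14494 + 15982)*(H(-203, 82) + X(-78)) = (14494 + 15982)*(-203*(1 + 82) + 91) = 30476*(-203*83 + 91) = 30476*(-16849 + 91) = 30476*(-16758) = -510716808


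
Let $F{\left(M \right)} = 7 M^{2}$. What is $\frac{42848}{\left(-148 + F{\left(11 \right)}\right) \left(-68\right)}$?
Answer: $- \frac{10712}{11883} \approx -0.90146$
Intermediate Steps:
$\frac{42848}{\left(-148 + F{\left(11 \right)}\right) \left(-68\right)} = \frac{42848}{\left(-148 + 7 \cdot 11^{2}\right) \left(-68\right)} = \frac{42848}{\left(-148 + 7 \cdot 121\right) \left(-68\right)} = \frac{42848}{\left(-148 + 847\right) \left(-68\right)} = \frac{42848}{699 \left(-68\right)} = \frac{42848}{-47532} = 42848 \left(- \frac{1}{47532}\right) = - \frac{10712}{11883}$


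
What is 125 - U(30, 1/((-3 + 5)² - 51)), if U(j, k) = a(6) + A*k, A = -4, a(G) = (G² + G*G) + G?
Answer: 2205/47 ≈ 46.915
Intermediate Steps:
a(G) = G + 2*G² (a(G) = (G² + G²) + G = 2*G² + G = G + 2*G²)
U(j, k) = 78 - 4*k (U(j, k) = 6*(1 + 2*6) - 4*k = 6*(1 + 12) - 4*k = 6*13 - 4*k = 78 - 4*k)
125 - U(30, 1/((-3 + 5)² - 51)) = 125 - (78 - 4/((-3 + 5)² - 51)) = 125 - (78 - 4/(2² - 51)) = 125 - (78 - 4/(4 - 51)) = 125 - (78 - 4/(-47)) = 125 - (78 - 4*(-1/47)) = 125 - (78 + 4/47) = 125 - 1*3670/47 = 125 - 3670/47 = 2205/47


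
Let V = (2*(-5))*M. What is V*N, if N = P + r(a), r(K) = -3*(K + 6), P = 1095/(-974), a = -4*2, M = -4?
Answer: 94980/487 ≈ 195.03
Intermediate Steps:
V = 40 (V = (2*(-5))*(-4) = -10*(-4) = 40)
a = -8
P = -1095/974 (P = 1095*(-1/974) = -1095/974 ≈ -1.1242)
r(K) = -18 - 3*K (r(K) = -3*(6 + K) = -18 - 3*K)
N = 4749/974 (N = -1095/974 + (-18 - 3*(-8)) = -1095/974 + (-18 + 24) = -1095/974 + 6 = 4749/974 ≈ 4.8758)
V*N = 40*(4749/974) = 94980/487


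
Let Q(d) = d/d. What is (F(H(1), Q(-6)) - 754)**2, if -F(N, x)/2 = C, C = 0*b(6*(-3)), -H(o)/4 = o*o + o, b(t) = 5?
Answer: 568516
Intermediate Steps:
Q(d) = 1
H(o) = -4*o - 4*o**2 (H(o) = -4*(o*o + o) = -4*(o**2 + o) = -4*(o + o**2) = -4*o - 4*o**2)
C = 0 (C = 0*5 = 0)
F(N, x) = 0 (F(N, x) = -2*0 = 0)
(F(H(1), Q(-6)) - 754)**2 = (0 - 754)**2 = (-754)**2 = 568516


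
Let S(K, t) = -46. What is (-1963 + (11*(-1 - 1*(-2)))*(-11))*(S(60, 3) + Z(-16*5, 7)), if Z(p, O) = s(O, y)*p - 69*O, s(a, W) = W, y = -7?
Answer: -64604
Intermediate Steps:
Z(p, O) = -69*O - 7*p (Z(p, O) = -7*p - 69*O = -69*O - 7*p)
(-1963 + (11*(-1 - 1*(-2)))*(-11))*(S(60, 3) + Z(-16*5, 7)) = (-1963 + (11*(-1 - 1*(-2)))*(-11))*(-46 + (-69*7 - (-112)*5)) = (-1963 + (11*(-1 + 2))*(-11))*(-46 + (-483 - 7*(-80))) = (-1963 + (11*1)*(-11))*(-46 + (-483 + 560)) = (-1963 + 11*(-11))*(-46 + 77) = (-1963 - 121)*31 = -2084*31 = -64604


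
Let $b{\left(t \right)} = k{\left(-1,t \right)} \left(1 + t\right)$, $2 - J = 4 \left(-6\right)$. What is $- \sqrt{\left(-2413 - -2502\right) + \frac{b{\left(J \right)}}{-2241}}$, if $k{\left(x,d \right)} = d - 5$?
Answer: $- \frac{\sqrt{611378}}{83} \approx -9.4206$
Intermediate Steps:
$k{\left(x,d \right)} = -5 + d$
$J = 26$ ($J = 2 - 4 \left(-6\right) = 2 - -24 = 2 + 24 = 26$)
$b{\left(t \right)} = \left(1 + t\right) \left(-5 + t\right)$ ($b{\left(t \right)} = \left(-5 + t\right) \left(1 + t\right) = \left(1 + t\right) \left(-5 + t\right)$)
$- \sqrt{\left(-2413 - -2502\right) + \frac{b{\left(J \right)}}{-2241}} = - \sqrt{\left(-2413 - -2502\right) + \frac{\left(1 + 26\right) \left(-5 + 26\right)}{-2241}} = - \sqrt{\left(-2413 + 2502\right) + 27 \cdot 21 \left(- \frac{1}{2241}\right)} = - \sqrt{89 + 567 \left(- \frac{1}{2241}\right)} = - \sqrt{89 - \frac{21}{83}} = - \sqrt{\frac{7366}{83}} = - \frac{\sqrt{611378}}{83}$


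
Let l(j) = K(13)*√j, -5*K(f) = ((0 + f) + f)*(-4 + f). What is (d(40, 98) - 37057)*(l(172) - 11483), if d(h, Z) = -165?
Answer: 427420226 + 17419896*√43/5 ≈ 4.5027e+8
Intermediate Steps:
K(f) = -2*f*(-4 + f)/5 (K(f) = -((0 + f) + f)*(-4 + f)/5 = -(f + f)*(-4 + f)/5 = -2*f*(-4 + f)/5)
l(j) = -234*√j/5 (l(j) = ((⅖)*13*(4 - 1*13))*√j = ((⅖)*13*(4 - 13))*√j = ((⅖)*13*(-9))*√j = -234*√j/5)
(d(40, 98) - 37057)*(l(172) - 11483) = (-165 - 37057)*(-468*√43/5 - 11483) = -37222*(-468*√43/5 - 11483) = -37222*(-11483 - 468*√43/5) = 427420226 + 17419896*√43/5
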